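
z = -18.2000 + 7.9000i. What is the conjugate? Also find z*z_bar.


z_bar = -18.2000 - 7.9000i
z*z_bar = (-18.2)^2 + 7.9^2 = 331.24 + 62.41 = 393.65

z_bar = -18.2000 - 7.9000i, z*z_bar = 393.65


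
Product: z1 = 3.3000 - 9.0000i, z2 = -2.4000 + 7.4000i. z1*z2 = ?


Real = 3.3*(-2.4) - (-9)*7.4 = -7.92 - (-66.6) = 58.68
Imag = 3.3*7.4 - (2.4)*(-9) = 24.42 + 21.6 = 46.02

58.6800 + 46.0200i


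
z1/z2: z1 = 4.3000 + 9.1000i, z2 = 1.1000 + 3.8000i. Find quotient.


Conjugate of z2 = 1.1000 - 3.8000i
Numerator: (4.3000 + 9.1000i)(1.1000 - 3.8000i) = 39.3100 - 6.3300i
Denominator: 1.1^2 + 3.8^2 = 15.65
Result = (39.3100 - 6.3300i)/15.65

2.5118 - 0.4045i


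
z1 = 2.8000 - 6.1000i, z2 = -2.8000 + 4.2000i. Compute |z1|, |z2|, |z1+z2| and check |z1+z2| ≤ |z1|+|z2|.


|z1| = sqrt(2.8^2 + (-6.1)^2) = sqrt(45.05) = 6.7119
|z2| = sqrt((-2.8)^2 + 4.2^2) = sqrt(25.48) = 5.0478
z1+z2 = -1.9000i
|z1+z2| = sqrt(3.61) = 1.9000
|z1|+|z2| = 6.7119 + 5.0478 = 11.7597

|z1+z2| = 1.9000 ≤ |z1|+|z2| = 11.7597 (verified)


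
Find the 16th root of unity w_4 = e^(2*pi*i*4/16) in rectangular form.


Angle = 360*4/16 = 90°
a = cos(90°) = 0
b = sin(90°) = 1.0000

0 + 1.0000i


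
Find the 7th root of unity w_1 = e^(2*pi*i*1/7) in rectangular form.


Angle = 360*1/7 = 51.4286°
a = cos(51.4286°) = 0.6235
b = sin(51.4286°) = 0.7818

0.6235 + 0.7818i


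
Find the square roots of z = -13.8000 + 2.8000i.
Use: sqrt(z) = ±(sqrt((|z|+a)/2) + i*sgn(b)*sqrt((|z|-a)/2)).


|z| = sqrt(190.44+7.84) = 14.0812
sqrt((|z|+a)/2) = sqrt((14.0812+(-13.8))/2) = sqrt(0.1406) = 0.3750
sqrt((|z|-a)/2) = sqrt((14.0812-(-13.8))/2) = sqrt(13.9406) = 3.7337

±(0.3750 + 3.7337i) i.e. 0.3750 + 3.7337i and -0.3750 - 3.7337i


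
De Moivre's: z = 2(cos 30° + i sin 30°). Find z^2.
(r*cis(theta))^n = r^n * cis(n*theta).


r^2 = 2^2 = 4
n*theta = 2*30° = 60° = 60° (mod 360)
a = 4*cos(60°) = 2.0000
b = 4*sin(60°) = 3.4641

4 cis(60°) = 2.0000 + 3.4641i


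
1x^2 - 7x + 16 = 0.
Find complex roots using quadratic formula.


disc = (-7)^2 - 4*1*16 = 49 - 64 = -15
sqrt(|disc|) = sqrt(15) = 3.8730
Real part = 7/(2*1) = 3.5000
Imag part = 3.8730/(2*1) = 1.9365

3.5000 ± 1.9365i


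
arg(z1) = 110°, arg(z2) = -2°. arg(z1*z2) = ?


arg(z1*z2) = 110° - 2° = 108°
Normalized to (-180°, 180°]: 108°

108°


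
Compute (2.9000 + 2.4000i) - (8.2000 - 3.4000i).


Real: 2.9 - 8.2 = -5.3
Imag: 2.4 + 3.4 = 5.8

-5.3000 + 5.8000i


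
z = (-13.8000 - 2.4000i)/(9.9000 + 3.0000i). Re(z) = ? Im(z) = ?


Multiply by conjugate: (-13.8000 - 2.4000i)(9.9000 - 3.0000i) / (9.9^2 + 3^2)
Numerator real = -13.8*9.9 - (2.4)*3 = -143.82
Numerator imag = -2.4*9.9 - (-13.8)*3 = 17.64
Denominator = 107.01
Re(z) = -143.82/107.01 = -1.3440
Im(z) = 17.64/107.01 = 0.1648

Re(z) = -1.3440, Im(z) = 0.1648


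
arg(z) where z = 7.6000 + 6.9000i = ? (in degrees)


Re = 7.6, Im = 6.9
arg = atan2(6.9, 7.6) = 42.2361 degrees

arg(z) = 42.2361 degrees


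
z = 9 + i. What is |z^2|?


|z| = sqrt(81+1) = sqrt(82) = 9.0554
|z^2| = |z|^2 = (sqrt(82))^2 = 82

|z^2| = 82


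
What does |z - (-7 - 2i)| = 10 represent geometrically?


|z - z0| = r is a circle with center z0 and radius r.
Center = (-7, -2), radius = 10

Circle with center (-7, -2) and radius 10


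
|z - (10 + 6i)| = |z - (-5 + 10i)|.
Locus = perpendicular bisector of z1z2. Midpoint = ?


Equal distances means the locus is the perpendicular bisector of z1 and z2.
Midpoint = ((10+(-5))/2, (6+10)/2) = (2.5000, 8.0000)

Perpendicular bisector through (2.5000, 8.0000)


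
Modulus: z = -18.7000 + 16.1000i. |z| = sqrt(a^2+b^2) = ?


|z| = sqrt((-18.7)^2 + 16.1^2) = sqrt(349.69 + 259.21) = sqrt(608.9) = 24.6759

|z| = 24.6759


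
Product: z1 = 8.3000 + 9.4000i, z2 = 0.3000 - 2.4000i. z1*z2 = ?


Real = 8.3*0.3 - 9.4*(-2.4) = 2.49 - (-22.56) = 25.05
Imag = 8.3*(-2.4) + 0.3*9.4 = -19.92 + 2.82 = -17.1

25.0500 - 17.1000i


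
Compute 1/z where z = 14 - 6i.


|z|^2 = 196+36 = 232
1/z = (14 + 6i)/232

1/z = 0.0603 + 0.0259i


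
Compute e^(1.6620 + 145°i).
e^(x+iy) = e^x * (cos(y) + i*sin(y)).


e^1.6620 = 5.2698
cos(145°) = -0.81915
sin(145°) = 0.57358
Real = 5.2698*(-0.81915) = -4.3168
Imag = 5.2698*0.57358 = 3.0227

-4.3168 + 3.0227i


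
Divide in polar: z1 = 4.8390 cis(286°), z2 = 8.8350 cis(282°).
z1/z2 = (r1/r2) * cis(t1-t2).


r = 4.8390 / 8.8350 = 0.5477
theta = 286° - 282° = 4° = 4° (mod 360)

0.5477 cis(4°)


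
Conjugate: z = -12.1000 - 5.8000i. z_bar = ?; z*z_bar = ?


z_bar = -12.1000 + 5.8000i
z*z_bar = (-12.1)^2 + (-5.8)^2 = 146.41 + 33.64 = 180.05

z_bar = -12.1000 + 5.8000i, z*z_bar = 180.05


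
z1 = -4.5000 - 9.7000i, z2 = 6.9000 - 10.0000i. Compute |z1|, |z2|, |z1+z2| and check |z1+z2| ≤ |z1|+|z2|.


|z1| = sqrt((-4.5)^2 + (-9.7)^2) = sqrt(114.34) = 10.6930
|z2| = sqrt(6.9^2 + (-10)^2) = sqrt(147.61) = 12.1495
z1+z2 = 2.4000 - 19.7000i
|z1+z2| = sqrt(393.85) = 19.8457
|z1|+|z2| = 10.6930 + 12.1495 = 22.8425

|z1+z2| = 19.8457 ≤ |z1|+|z2| = 22.8425 (verified)


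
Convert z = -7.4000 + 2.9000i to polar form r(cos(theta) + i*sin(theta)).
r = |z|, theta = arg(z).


r = sqrt(54.76+8.41) = sqrt(63.17) = 7.9480
theta = atan2(2.9, -7.4) = 158.6002 degrees

r = 7.9480, theta = 158.6002 degrees


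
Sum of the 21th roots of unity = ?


The sum of all 21th roots of unity is 0.
Geometric series: (1 - w^21)/(1 - w) = (1-1)/(1-w) = 0 since w^21 = 1, w ≠ 1.
Alternatively: coefficient of z^20 in z^21 - 1 is 0.

0


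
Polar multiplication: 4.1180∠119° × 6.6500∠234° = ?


r = 4.1180 * 6.6500 = 27.3847
theta = 119° + 234° = 353° = 353° (mod 360)

27.3847 cis(353°)


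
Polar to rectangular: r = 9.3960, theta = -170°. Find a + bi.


a = 9.3960*cos(-170°) = 9.3960*(-0.98481) = -9.2533
b = 9.3960*sin(-170°) = 9.3960*(-0.17365) = -1.6316

-9.2533 - 1.6316i


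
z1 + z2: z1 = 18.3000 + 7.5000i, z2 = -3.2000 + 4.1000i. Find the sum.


Real: 18.3 - 3.2 = 15.1
Imag: 7.5 + 4.1 = 11.6

15.1000 + 11.6000i


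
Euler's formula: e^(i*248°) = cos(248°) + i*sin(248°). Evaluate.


cos(248°) = -0.3746
sin(248°) = -0.9272

e^(i*248°) = -0.3746 - 0.9272i


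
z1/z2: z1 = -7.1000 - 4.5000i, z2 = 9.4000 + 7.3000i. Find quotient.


Conjugate of z2 = 9.4000 - 7.3000i
Numerator: (-7.1000 - 4.5000i)(9.4000 - 7.3000i) = -99.5900 + 9.5300i
Denominator: 9.4^2 + 7.3^2 = 141.65
Result = (-99.5900 + 9.5300i)/141.65

-0.7031 + 0.0673i


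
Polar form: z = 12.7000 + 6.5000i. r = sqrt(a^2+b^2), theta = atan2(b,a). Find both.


r = sqrt(161.29+42.25) = sqrt(203.54) = 14.2667
theta = atan2(6.5, 12.7) = 27.1039 degrees

r = 14.2667, theta = 27.1039 degrees


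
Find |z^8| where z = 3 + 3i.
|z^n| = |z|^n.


|z| = sqrt(9+9) = sqrt(18) = 4.2426
|z^8| = |z|^8 = (sqrt(18))^8 = 18^4 = 104976

|z^8| = 104976


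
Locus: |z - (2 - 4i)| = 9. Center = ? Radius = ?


|z - z0| = r is a circle with center z0 and radius r.
Center = (2, -4), radius = 9

Circle with center (2, -4) and radius 9


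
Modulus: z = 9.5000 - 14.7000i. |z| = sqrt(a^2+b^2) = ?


|z| = sqrt(9.5^2 + (-14.7)^2) = sqrt(90.25 + 216.09) = sqrt(306.34) = 17.5026

|z| = 17.5026


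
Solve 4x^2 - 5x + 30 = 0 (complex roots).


disc = (-5)^2 - 4*4*30 = 25 - 480 = -455
sqrt(|disc|) = sqrt(455) = 21.3307
Real part = 5/(2*4) = 0.6250
Imag part = 21.3307/(2*4) = 2.6663

0.6250 ± 2.6663i


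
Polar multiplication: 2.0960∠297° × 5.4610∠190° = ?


r = 2.0960 * 5.4610 = 11.4463
theta = 297° + 190° = 487° = 127° (mod 360)

11.4463 cis(127°)


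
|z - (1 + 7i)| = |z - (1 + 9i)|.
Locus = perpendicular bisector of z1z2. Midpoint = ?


Equal distances means the locus is the perpendicular bisector of z1 and z2.
Midpoint = ((1+1)/2, (7+9)/2) = (1.0000, 8.0000)

Perpendicular bisector through (1.0000, 8.0000)


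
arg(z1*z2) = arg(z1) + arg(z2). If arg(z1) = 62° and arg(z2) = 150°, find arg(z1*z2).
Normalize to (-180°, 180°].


arg(z1*z2) = 62° + 150° = 212°
Normalized to (-180°, 180°]: -148°

-148°


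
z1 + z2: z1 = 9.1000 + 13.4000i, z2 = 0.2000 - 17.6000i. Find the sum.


Real: 9.1 + 0.2 = 9.3
Imag: 13.4 - 17.6 = -4.2

9.3000 - 4.2000i


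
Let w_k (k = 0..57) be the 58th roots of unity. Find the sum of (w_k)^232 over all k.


The roots are w_k = w^k with w = e^(2*pi*i/58), and (w^k)^232 = (w^232)^k.
So S = 1 + u + u^2 + ... + u^(57) with u = w^232.
232 = 4*58 + 0, so 232 is a multiple of 58 and u = (w^58)^4 = 1.
Every one of the 58 terms equals 1: S = 58

S = 58


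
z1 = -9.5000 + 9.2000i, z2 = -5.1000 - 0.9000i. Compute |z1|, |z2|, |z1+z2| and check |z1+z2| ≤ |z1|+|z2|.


|z1| = sqrt((-9.5)^2 + 9.2^2) = sqrt(174.89) = 13.2246
|z2| = sqrt((-5.1)^2 + (-0.9)^2) = sqrt(26.82) = 5.1788
z1+z2 = -14.6000 + 8.3000i
|z1+z2| = sqrt(282.05) = 16.7943
|z1|+|z2| = 13.2246 + 5.1788 = 18.4034

|z1+z2| = 16.7943 ≤ |z1|+|z2| = 18.4034 (verified)


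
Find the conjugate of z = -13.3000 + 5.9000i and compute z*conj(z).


z_bar = -13.3000 - 5.9000i
z*z_bar = (-13.3)^2 + 5.9^2 = 176.89 + 34.81 = 211.7

z_bar = -13.3000 - 5.9000i, z*z_bar = 211.7


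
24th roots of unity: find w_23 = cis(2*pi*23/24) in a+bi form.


Angle = 360*23/24 = 345°
a = cos(345°) = 0.9659
b = sin(345°) = -0.2588

0.9659 - 0.2588i


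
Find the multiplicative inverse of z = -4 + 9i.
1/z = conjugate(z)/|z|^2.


|z|^2 = 16+81 = 97
1/z = (-4 - 9i)/97

1/z = -0.0412 - 0.0928i


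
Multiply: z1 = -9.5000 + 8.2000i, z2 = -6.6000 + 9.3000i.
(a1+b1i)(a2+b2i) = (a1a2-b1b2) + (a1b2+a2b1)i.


Real = -9.5*(-6.6) - 8.2*9.3 = 62.7 - 76.26 = -13.56
Imag = -9.5*9.3 - (6.6)*8.2 = -88.35 - (54.12) = -142.47

-13.5600 - 142.4700i


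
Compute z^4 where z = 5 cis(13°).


r^4 = 5^4 = 625
n*theta = 4*13° = 52° = 52° (mod 360)
a = 625*cos(52°) = 384.7884
b = 625*sin(52°) = 492.5067

625 cis(52°) = 384.7884 + 492.5067i


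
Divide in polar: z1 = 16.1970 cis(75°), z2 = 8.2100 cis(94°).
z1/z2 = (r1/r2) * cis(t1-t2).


r = 16.1970 / 8.2100 = 1.9728
theta = 75° - 94° = -19° = 341° (mod 360)

1.9728 cis(341°)


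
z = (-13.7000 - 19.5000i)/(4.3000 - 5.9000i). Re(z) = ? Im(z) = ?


Multiply by conjugate: (-13.7000 - 19.5000i)(4.3000 + 5.9000i) / (4.3^2 + (-5.9)^2)
Numerator real = -13.7*4.3 - (19.5)*(-5.9) = 56.14
Numerator imag = -19.5*4.3 - (-13.7)*(-5.9) = -164.68
Denominator = 53.3
Re(z) = 56.14/53.3 = 1.0533
Im(z) = -164.68/53.3 = -3.0897

Re(z) = 1.0533, Im(z) = -3.0897


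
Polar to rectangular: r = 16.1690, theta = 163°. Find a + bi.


a = 16.1690*cos(163°) = 16.1690*(-0.956305) = -15.4625
b = 16.1690*sin(163°) = 16.1690*0.292372 = 4.7274

-15.4625 + 4.7274i


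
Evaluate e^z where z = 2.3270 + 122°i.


e^2.3270 = 10.2472
cos(122°) = -0.52992
sin(122°) = 0.84805
Real = 10.2472*(-0.52992) = -5.4302
Imag = 10.2472*0.84805 = 8.6901

-5.4302 + 8.6901i


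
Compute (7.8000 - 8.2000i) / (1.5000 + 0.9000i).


Conjugate of z2 = 1.5000 - 0.9000i
Numerator: (7.8000 - 8.2000i)(1.5000 - 0.9000i) = 4.3200 - 19.3200i
Denominator: 1.5^2 + 0.9^2 = 3.06
Result = (4.3200 - 19.3200i)/3.06

1.4118 - 6.3137i


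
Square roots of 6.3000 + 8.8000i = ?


|z| = sqrt(39.69+77.44) = 10.8227
sqrt((|z|+a)/2) = sqrt((10.8227+6.3)/2) = sqrt(8.5613) = 2.9260
sqrt((|z|-a)/2) = sqrt((10.8227-6.3)/2) = sqrt(2.2613) = 1.5038

±(2.9260 + 1.5038i) i.e. 2.9260 + 1.5038i and -2.9260 - 1.5038i


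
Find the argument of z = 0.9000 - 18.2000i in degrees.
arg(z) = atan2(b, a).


Re = 0.9, Im = -18.2
arg = atan2(-18.2, 0.9) = -87.1690 degrees

arg(z) = -87.1690 degrees


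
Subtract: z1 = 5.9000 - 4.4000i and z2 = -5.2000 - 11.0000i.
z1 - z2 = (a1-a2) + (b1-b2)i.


Real: 5.9 + 5.2 = 11.1
Imag: -4.4 + 11 = 6.6

11.1000 + 6.6000i


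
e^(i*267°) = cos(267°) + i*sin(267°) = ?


cos(267°) = -0.0523
sin(267°) = -0.9986

e^(i*267°) = -0.0523 - 0.9986i


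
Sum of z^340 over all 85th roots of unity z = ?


The roots are w_k = w^k with w = e^(2*pi*i/85), and (w^k)^340 = (w^340)^k.
So S = 1 + u + u^2 + ... + u^(84) with u = w^340.
340 = 4*85 + 0, so 340 is a multiple of 85 and u = (w^85)^4 = 1.
Every one of the 85 terms equals 1: S = 85

S = 85


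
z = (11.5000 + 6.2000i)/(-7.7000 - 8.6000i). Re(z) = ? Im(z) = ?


Multiply by conjugate: (11.5000 + 6.2000i)(-7.7000 + 8.6000i) / ((-7.7)^2 + (-8.6)^2)
Numerator real = 11.5*(-7.7) + 6.2*(-8.6) = -141.87
Numerator imag = 6.2*(-7.7) - 11.5*(-8.6) = 51.16
Denominator = 133.25
Re(z) = -141.87/133.25 = -1.0647
Im(z) = 51.16/133.25 = 0.3839

Re(z) = -1.0647, Im(z) = 0.3839


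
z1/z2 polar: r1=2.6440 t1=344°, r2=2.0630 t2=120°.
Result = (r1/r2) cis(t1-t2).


r = 2.6440 / 2.0630 = 1.2816
theta = 344° - 120° = 224° = 224° (mod 360)

1.2816 cis(224°)


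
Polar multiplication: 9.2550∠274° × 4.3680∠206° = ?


r = 9.2550 * 4.3680 = 40.4258
theta = 274° + 206° = 480° = 120° (mod 360)

40.4258 cis(120°)


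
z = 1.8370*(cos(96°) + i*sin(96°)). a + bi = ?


a = 1.8370*cos(96°) = 1.8370*(-0.1045) = -0.1920
b = 1.8370*sin(96°) = 1.8370*0.9945 = 1.8269

-0.1920 + 1.8269i


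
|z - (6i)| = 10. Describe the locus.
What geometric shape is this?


|z - z0| = r is a circle with center z0 and radius r.
Center = (0, 6), radius = 10

Circle with center (0, 6) and radius 10


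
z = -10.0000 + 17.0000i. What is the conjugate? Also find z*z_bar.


z_bar = -10.0000 - 17.0000i
z*z_bar = (-10)^2 + 17^2 = 100 + 289 = 389

z_bar = -10.0000 - 17.0000i, z*z_bar = 389


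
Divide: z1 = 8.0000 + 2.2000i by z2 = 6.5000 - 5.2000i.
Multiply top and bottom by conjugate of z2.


Conjugate of z2 = 6.5000 + 5.2000i
Numerator: (8.0000 + 2.2000i)(6.5000 + 5.2000i) = 40.5600 + 55.9000i
Denominator: 6.5^2 + (-5.2)^2 = 69.29
Result = (40.5600 + 55.9000i)/69.29

0.5854 + 0.8068i


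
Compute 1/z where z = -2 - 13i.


|z|^2 = 4+169 = 173
1/z = (-2 + 13i)/173

1/z = -0.0116 + 0.0751i


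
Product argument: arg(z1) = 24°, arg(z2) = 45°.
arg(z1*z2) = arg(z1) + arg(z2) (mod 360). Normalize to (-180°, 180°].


arg(z1*z2) = 24° + 45° = 69°
Normalized to (-180°, 180°]: 69°

69°


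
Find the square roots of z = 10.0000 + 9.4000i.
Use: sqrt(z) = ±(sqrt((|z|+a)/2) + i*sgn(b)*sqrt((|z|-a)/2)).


|z| = sqrt(100+88.36) = 13.7244
sqrt((|z|+a)/2) = sqrt((13.7244+10)/2) = sqrt(11.8622) = 3.4442
sqrt((|z|-a)/2) = sqrt((13.7244-10)/2) = sqrt(1.8622) = 1.3646

±(3.4442 + 1.3646i) i.e. 3.4442 + 1.3646i and -3.4442 - 1.3646i


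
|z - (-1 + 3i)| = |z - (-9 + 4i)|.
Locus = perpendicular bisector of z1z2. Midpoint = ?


Equal distances means the locus is the perpendicular bisector of z1 and z2.
Midpoint = ((-1+(-9))/2, (3+4)/2) = (-5.0000, 3.5000)

Perpendicular bisector through (-5.0000, 3.5000)


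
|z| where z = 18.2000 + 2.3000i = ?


|z| = sqrt(18.2^2 + 2.3^2) = sqrt(331.24 + 5.29) = sqrt(336.53) = 18.3448

|z| = 18.3448


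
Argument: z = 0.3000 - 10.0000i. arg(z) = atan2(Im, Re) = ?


Re = 0.3, Im = -10
arg = atan2(-10, 0.3) = -88.2816 degrees

arg(z) = -88.2816 degrees


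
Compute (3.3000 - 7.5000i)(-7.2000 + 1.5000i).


Real = 3.3*(-7.2) - (-7.5)*1.5 = -23.76 - (-11.25) = -12.51
Imag = 3.3*1.5 - (7.2)*(-7.5) = 4.95 + 54 = 58.95

-12.5100 + 58.9500i


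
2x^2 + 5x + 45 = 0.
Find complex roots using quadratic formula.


disc = 5^2 - 4*2*45 = 25 - 360 = -335
sqrt(|disc|) = sqrt(335) = 18.3030
Real part = -5/(2*2) = -1.2500
Imag part = 18.3030/(2*2) = 4.5758

-1.2500 ± 4.5758i


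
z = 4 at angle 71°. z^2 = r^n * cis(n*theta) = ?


r^2 = 4^2 = 16
n*theta = 2*71° = 142° = 142° (mod 360)
a = 16*cos(142°) = -12.6082
b = 16*sin(142°) = 9.8506

16 cis(142°) = -12.6082 + 9.8506i


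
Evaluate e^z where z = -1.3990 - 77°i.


e^-1.3990 = 0.2468
cos(-77°) = 0.225
sin(-77°) = -0.9744
Real = 0.2468*0.225 = 0.0555
Imag = 0.2468*(-0.9744) = -0.2405

0.0555 - 0.2405i


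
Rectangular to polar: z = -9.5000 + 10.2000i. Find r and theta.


r = sqrt(90.25+104.04) = sqrt(194.29) = 13.9388
theta = atan2(10.2, -9.5) = 132.9650 degrees

r = 13.9388, theta = 132.9650 degrees


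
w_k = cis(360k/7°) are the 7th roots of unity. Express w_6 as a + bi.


Angle = 360*6/7 = 308.5714°
a = cos(308.5714°) = 0.6235
b = sin(308.5714°) = -0.7818

0.6235 - 0.7818i


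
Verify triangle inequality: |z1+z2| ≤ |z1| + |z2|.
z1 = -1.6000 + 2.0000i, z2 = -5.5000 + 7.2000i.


|z1| = sqrt((-1.6)^2 + 2^2) = sqrt(6.56) = 2.5612
|z2| = sqrt((-5.5)^2 + 7.2^2) = sqrt(82.09) = 9.0604
z1+z2 = -7.1000 + 9.2000i
|z1+z2| = sqrt(135.05) = 11.6211
|z1|+|z2| = 2.5612 + 9.0604 = 11.6216

|z1+z2| = 11.6211 ≤ |z1|+|z2| = 11.6216 (verified)


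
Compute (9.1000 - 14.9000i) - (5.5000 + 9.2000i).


Real: 9.1 - 5.5 = 3.6
Imag: -14.9 - 9.2 = -24.1

3.6000 - 24.1000i


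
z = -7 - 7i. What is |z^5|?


|z| = sqrt(49+49) = sqrt(98) = 9.8995
|z^5| = |z|^5 = (sqrt(98))^5 = 98^2 * sqrt(98) = 9604*sqrt(98)

|z^5| = 9604*sqrt(98) ≈ 95074.7494


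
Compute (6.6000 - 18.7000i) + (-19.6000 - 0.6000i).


Real: 6.6 - 19.6 = -13
Imag: -18.7 - 0.6 = -19.3

-13.0000 - 19.3000i


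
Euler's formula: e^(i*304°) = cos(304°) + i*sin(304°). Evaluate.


cos(304°) = 0.5592
sin(304°) = -0.8290

e^(i*304°) = 0.5592 - 0.8290i


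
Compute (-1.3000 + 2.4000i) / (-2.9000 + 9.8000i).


Conjugate of z2 = -2.9000 - 9.8000i
Numerator: (-1.3000 + 2.4000i)(-2.9000 - 9.8000i) = 27.2900 + 5.7800i
Denominator: (-2.9)^2 + 9.8^2 = 104.45
Result = (27.2900 + 5.7800i)/104.45

0.2613 + 0.0553i


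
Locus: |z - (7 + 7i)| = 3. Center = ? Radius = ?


|z - z0| = r is a circle with center z0 and radius r.
Center = (7, 7), radius = 3

Circle with center (7, 7) and radius 3


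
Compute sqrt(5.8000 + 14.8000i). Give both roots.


|z| = sqrt(33.64+219.04) = 15.8959
sqrt((|z|+a)/2) = sqrt((15.8959+5.8)/2) = sqrt(10.8480) = 3.2936
sqrt((|z|-a)/2) = sqrt((15.8959-5.8)/2) = sqrt(5.0480) = 2.2468

±(3.2936 + 2.2468i) i.e. 3.2936 + 2.2468i and -3.2936 - 2.2468i


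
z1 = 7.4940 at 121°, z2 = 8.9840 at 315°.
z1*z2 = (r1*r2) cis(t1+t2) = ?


r = 7.4940 * 8.9840 = 67.3261
theta = 121° + 315° = 436° = 76° (mod 360)

67.3261 cis(76°)


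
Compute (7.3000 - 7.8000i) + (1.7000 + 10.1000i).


Real: 7.3 + 1.7 = 9
Imag: -7.8 + 10.1 = 2.3

9.0000 + 2.3000i


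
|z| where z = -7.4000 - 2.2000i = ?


|z| = sqrt((-7.4)^2 + (-2.2)^2) = sqrt(54.76 + 4.84) = sqrt(59.6) = 7.7201

|z| = 7.7201


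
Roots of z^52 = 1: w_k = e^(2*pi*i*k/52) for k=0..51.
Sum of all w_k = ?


The sum of all 52th roots of unity is 0.
Geometric series: (1 - w^52)/(1 - w) = (1-1)/(1-w) = 0 since w^52 = 1, w ≠ 1.
Alternatively: coefficient of z^51 in z^52 - 1 is 0.

0


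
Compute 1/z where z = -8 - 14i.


|z|^2 = 64+196 = 260
1/z = (-8 + 14i)/260

1/z = -0.0308 + 0.0538i


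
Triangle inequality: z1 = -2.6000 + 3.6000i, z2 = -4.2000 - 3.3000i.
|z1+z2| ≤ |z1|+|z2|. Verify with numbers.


|z1| = sqrt((-2.6)^2 + 3.6^2) = sqrt(19.72) = 4.4407
|z2| = sqrt((-4.2)^2 + (-3.3)^2) = sqrt(28.53) = 5.3413
z1+z2 = -6.8000 + 0.3000i
|z1+z2| = sqrt(46.33) = 6.8066
|z1|+|z2| = 4.4407 + 5.3413 = 9.7820

|z1+z2| = 6.8066 ≤ |z1|+|z2| = 9.7820 (verified)


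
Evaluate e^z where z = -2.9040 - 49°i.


e^-2.9040 = 0.0548
cos(-49°) = 0.6561
sin(-49°) = -0.7547
Real = 0.0548*0.6561 = 0.0360
Imag = 0.0548*(-0.7547) = -0.0414

0.0360 - 0.0414i


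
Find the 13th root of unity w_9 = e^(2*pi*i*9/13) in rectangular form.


Angle = 360*9/13 = 249.2308°
a = cos(249.2308°) = -0.3546
b = sin(249.2308°) = -0.9350

-0.3546 - 0.9350i


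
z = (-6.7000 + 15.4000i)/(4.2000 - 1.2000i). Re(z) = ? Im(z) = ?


Multiply by conjugate: (-6.7000 + 15.4000i)(4.2000 + 1.2000i) / (4.2^2 + (-1.2)^2)
Numerator real = -6.7*4.2 + 15.4*(-1.2) = -46.62
Numerator imag = 15.4*4.2 - (-6.7)*(-1.2) = 56.64
Denominator = 19.08
Re(z) = -46.62/19.08 = -2.4434
Im(z) = 56.64/19.08 = 2.9686

Re(z) = -2.4434, Im(z) = 2.9686


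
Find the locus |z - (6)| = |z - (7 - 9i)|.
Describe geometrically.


Equal distances means the locus is the perpendicular bisector of z1 and z2.
Midpoint = ((6+7)/2, (0+(-9))/2) = (6.5000, -4.5000)

Perpendicular bisector through (6.5000, -4.5000)


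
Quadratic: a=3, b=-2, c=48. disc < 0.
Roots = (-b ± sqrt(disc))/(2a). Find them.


disc = (-2)^2 - 4*3*48 = 4 - 576 = -572
sqrt(|disc|) = sqrt(572) = 23.9165
Real part = 2/(2*3) = 0.3333
Imag part = 23.9165/(2*3) = 3.9861

0.3333 ± 3.9861i


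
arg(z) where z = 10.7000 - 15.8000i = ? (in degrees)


Re = 10.7, Im = -15.8
arg = atan2(-15.8, 10.7) = -55.8935 degrees

arg(z) = -55.8935 degrees


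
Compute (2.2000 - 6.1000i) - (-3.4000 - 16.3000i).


Real: 2.2 + 3.4 = 5.6
Imag: -6.1 + 16.3 = 10.2

5.6000 + 10.2000i


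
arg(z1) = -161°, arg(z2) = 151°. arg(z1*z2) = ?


arg(z1*z2) = -161° + 151° = -10°
Normalized to (-180°, 180°]: -10°

-10°


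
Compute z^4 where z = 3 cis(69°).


r^4 = 3^4 = 81
n*theta = 4*69° = 276° = 276° (mod 360)
a = 81*cos(276°) = 8.4668
b = 81*sin(276°) = -80.5563

81 cis(276°) = 8.4668 - 80.5563i


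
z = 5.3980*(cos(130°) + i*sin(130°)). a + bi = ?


a = 5.3980*cos(130°) = 5.3980*(-0.6428) = -3.4698
b = 5.3980*sin(130°) = 5.3980*0.76604 = 4.1351

-3.4698 + 4.1351i


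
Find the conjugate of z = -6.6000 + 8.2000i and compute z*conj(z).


z_bar = -6.6000 - 8.2000i
z*z_bar = (-6.6)^2 + 8.2^2 = 43.56 + 67.24 = 110.8

z_bar = -6.6000 - 8.2000i, z*z_bar = 110.8


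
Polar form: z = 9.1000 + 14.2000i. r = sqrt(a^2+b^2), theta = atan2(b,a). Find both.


r = sqrt(82.81+201.64) = sqrt(284.45) = 16.8656
theta = atan2(14.2, 9.1) = 57.3464 degrees

r = 16.8656, theta = 57.3464 degrees


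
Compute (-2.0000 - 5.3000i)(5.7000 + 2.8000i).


Real = -2*5.7 - (-5.3)*2.8 = -11.4 - (-14.84) = 3.44
Imag = -2*2.8 + 5.7*(-5.3) = -5.6 - (30.21) = -35.81

3.4400 - 35.8100i


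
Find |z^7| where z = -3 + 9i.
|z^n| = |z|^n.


|z| = sqrt(9+81) = sqrt(90) = 9.4868
|z^7| = |z|^7 = (sqrt(90))^7 = 90^3 * sqrt(90) = 729000*sqrt(90)

|z^7| = 729000*sqrt(90) ≈ 6915901.2428


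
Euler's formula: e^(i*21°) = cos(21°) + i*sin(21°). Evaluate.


cos(21°) = 0.9336
sin(21°) = 0.3584

e^(i*21°) = 0.9336 + 0.3584i


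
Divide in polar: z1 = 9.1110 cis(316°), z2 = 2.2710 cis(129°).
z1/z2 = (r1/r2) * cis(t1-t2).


r = 9.1110 / 2.2710 = 4.0119
theta = 316° - 129° = 187° = 187° (mod 360)

4.0119 cis(187°)


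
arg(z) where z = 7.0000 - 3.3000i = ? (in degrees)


Re = 7, Im = -3.3
arg = atan2(-3.3, 7) = -25.2405 degrees

arg(z) = -25.2405 degrees


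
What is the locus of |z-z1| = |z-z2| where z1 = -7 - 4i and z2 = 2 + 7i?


Equal distances means the locus is the perpendicular bisector of z1 and z2.
Midpoint = ((-7+2)/2, (-4+7)/2) = (-2.5000, 1.5000)

Perpendicular bisector through (-2.5000, 1.5000)


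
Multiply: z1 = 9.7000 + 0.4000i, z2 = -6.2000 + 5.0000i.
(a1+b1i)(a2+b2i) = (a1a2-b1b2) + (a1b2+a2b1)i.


Real = 9.7*(-6.2) - 0.4*5 = -60.14 - 2 = -62.14
Imag = 9.7*5 - (6.2)*0.4 = 48.5 - (2.48) = 46.02

-62.1400 + 46.0200i


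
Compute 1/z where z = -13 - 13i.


|z|^2 = 169+169 = 338
1/z = (-13 + 13i)/338

1/z = -0.0385 + 0.0385i


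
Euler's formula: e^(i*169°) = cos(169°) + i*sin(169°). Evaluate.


cos(169°) = -0.9816
sin(169°) = 0.1908

e^(i*169°) = -0.9816 + 0.1908i


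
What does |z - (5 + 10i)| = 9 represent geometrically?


|z - z0| = r is a circle with center z0 and radius r.
Center = (5, 10), radius = 9

Circle with center (5, 10) and radius 9


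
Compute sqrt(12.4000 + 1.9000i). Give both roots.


|z| = sqrt(153.76+3.61) = 12.5447
sqrt((|z|+a)/2) = sqrt((12.5447+12.4)/2) = sqrt(12.4724) = 3.5316
sqrt((|z|-a)/2) = sqrt((12.5447-12.4)/2) = sqrt(0.0724) = 0.2690

±(3.5316 + 0.2690i) i.e. 3.5316 + 0.2690i and -3.5316 - 0.2690i


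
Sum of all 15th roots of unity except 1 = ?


With w = e^(2*pi*i/15), all 15 of the 15th roots of unity w^0 = 1, w, ..., w^(14) sum to 0: 1 + w + ... + w^(14) = (1 - w^15)/(1 - w) = 0 since w^15 = 1, w ≠ 1.
Removing the root 1: w + w^2 + ... + w^(14) = 0 - 1 = -1

Sum = -1


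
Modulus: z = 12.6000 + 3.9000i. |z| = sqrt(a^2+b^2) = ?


|z| = sqrt(12.6^2 + 3.9^2) = sqrt(158.76 + 15.21) = sqrt(173.97) = 13.1898

|z| = 13.1898


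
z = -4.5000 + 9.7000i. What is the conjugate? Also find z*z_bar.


z_bar = -4.5000 - 9.7000i
z*z_bar = (-4.5)^2 + 9.7^2 = 20.25 + 94.09 = 114.34

z_bar = -4.5000 - 9.7000i, z*z_bar = 114.34


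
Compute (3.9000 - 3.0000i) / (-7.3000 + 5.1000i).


Conjugate of z2 = -7.3000 - 5.1000i
Numerator: (3.9000 - 3.0000i)(-7.3000 - 5.1000i) = -43.7700 + 2.0100i
Denominator: (-7.3)^2 + 5.1^2 = 79.3
Result = (-43.7700 + 2.0100i)/79.3

-0.5520 + 0.0253i


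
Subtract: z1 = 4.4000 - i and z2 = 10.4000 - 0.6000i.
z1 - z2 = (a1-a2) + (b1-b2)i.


Real: 4.4 - 10.4 = -6
Imag: -1 + 0.6 = -0.4

-6.0000 - 0.4000i


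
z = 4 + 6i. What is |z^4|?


|z| = sqrt(16+36) = sqrt(52) = 7.2111
|z^4| = |z|^4 = (sqrt(52))^4 = 52^2 = 2704

|z^4| = 2704


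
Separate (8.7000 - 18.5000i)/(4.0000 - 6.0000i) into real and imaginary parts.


Multiply by conjugate: (8.7000 - 18.5000i)(4.0000 + 6.0000i) / (4^2 + (-6)^2)
Numerator real = 8.7*4 - (18.5)*(-6) = 145.8
Numerator imag = -18.5*4 - 8.7*(-6) = -21.8
Denominator = 52
Re(z) = 145.8/52 = 2.8038
Im(z) = -21.8/52 = -0.4192

Re(z) = 2.8038, Im(z) = -0.4192


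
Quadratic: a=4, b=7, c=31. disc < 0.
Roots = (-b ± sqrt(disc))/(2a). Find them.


disc = 7^2 - 4*4*31 = 49 - 496 = -447
sqrt(|disc|) = sqrt(447) = 21.1424
Real part = -7/(2*4) = -0.8750
Imag part = 21.1424/(2*4) = 2.6428

-0.8750 ± 2.6428i


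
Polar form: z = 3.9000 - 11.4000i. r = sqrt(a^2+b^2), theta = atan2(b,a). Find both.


r = sqrt(15.21+129.96) = sqrt(145.17) = 12.0487
theta = atan2(-11.4, 3.9) = -71.1139 degrees

r = 12.0487, theta = -71.1139 degrees


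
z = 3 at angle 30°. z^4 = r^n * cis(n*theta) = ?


r^4 = 3^4 = 81
n*theta = 4*30° = 120° = 120° (mod 360)
a = 81*cos(120°) = -40.5000
b = 81*sin(120°) = 70.1481

81 cis(120°) = -40.5000 + 70.1481i


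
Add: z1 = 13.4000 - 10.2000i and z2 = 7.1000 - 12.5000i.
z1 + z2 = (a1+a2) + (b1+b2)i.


Real: 13.4 + 7.1 = 20.5
Imag: -10.2 - 12.5 = -22.7

20.5000 - 22.7000i


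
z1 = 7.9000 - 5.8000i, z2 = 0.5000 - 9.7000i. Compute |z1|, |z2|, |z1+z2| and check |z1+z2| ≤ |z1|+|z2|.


|z1| = sqrt(7.9^2 + (-5.8)^2) = sqrt(96.05) = 9.8005
|z2| = sqrt(0.5^2 + (-9.7)^2) = sqrt(94.34) = 9.7129
z1+z2 = 8.4000 - 15.5000i
|z1+z2| = sqrt(310.81) = 17.6298
|z1|+|z2| = 9.8005 + 9.7129 = 19.5134

|z1+z2| = 17.6298 ≤ |z1|+|z2| = 19.5134 (verified)


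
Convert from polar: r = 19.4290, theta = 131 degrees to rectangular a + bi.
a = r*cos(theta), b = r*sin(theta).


a = 19.4290*cos(131°) = 19.4290*(-0.65606) = -12.7466
b = 19.4290*sin(131°) = 19.4290*0.75471 = 14.6633

-12.7466 + 14.6633i


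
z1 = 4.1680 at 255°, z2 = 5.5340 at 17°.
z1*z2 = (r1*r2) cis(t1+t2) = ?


r = 4.1680 * 5.5340 = 23.0657
theta = 255° + 17° = 272° = 272° (mod 360)

23.0657 cis(272°)


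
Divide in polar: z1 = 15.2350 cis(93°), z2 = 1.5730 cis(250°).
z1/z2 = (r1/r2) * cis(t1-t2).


r = 15.2350 / 1.5730 = 9.6853
theta = 93° - 250° = -157° = 203° (mod 360)

9.6853 cis(203°)


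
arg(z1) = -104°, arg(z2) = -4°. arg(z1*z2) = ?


arg(z1*z2) = -104° - 4° = -108°
Normalized to (-180°, 180°]: -108°

-108°


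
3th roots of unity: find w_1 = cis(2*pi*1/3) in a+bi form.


Angle = 360*1/3 = 120°
a = cos(120°) = -0.5000
b = sin(120°) = 0.8660

-0.5000 + 0.8660i


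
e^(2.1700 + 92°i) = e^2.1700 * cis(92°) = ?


e^2.1700 = 8.75828
cos(92°) = -0.0349
sin(92°) = 0.99939
Real = 8.75828*(-0.0349) = -0.3057
Imag = 8.75828*0.99939 = 8.7529

-0.3057 + 8.7529i


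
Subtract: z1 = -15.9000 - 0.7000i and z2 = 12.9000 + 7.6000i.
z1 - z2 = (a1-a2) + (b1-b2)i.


Real: -15.9 - 12.9 = -28.8
Imag: -0.7 - 7.6 = -8.3

-28.8000 - 8.3000i


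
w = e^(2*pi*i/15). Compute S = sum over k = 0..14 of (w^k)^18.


The roots are w_k = w^k with w = e^(2*pi*i/15), and (w^k)^18 = (w^18)^k.
So S = 1 + u + u^2 + ... + u^(14) with u = w^18.
18 = 1*15 + 3, so 18 is not a multiple of 15: u = (w^15)^1 * w^3 = w^3 ≠ 1 (w is a primitive 15th root), while u^15 = (w^15)^18 = 1.
Geometric series: S = (1 - u^15)/(1 - u) = (1 - 1)/(1 - u) = 0

S = 0


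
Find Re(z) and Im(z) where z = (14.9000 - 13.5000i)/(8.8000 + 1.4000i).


Multiply by conjugate: (14.9000 - 13.5000i)(8.8000 - 1.4000i) / (8.8^2 + 1.4^2)
Numerator real = 14.9*8.8 - (13.5)*1.4 = 112.22
Numerator imag = -13.5*8.8 - 14.9*1.4 = -139.66
Denominator = 79.4
Re(z) = 112.22/79.4 = 1.4134
Im(z) = -139.66/79.4 = -1.7589

Re(z) = 1.4134, Im(z) = -1.7589


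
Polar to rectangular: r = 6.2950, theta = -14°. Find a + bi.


a = 6.2950*cos(-14°) = 6.2950*0.9703 = 6.1080
b = 6.2950*sin(-14°) = 6.2950*(-0.24192) = -1.5229

6.1080 - 1.5229i


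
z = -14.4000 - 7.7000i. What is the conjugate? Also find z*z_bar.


z_bar = -14.4000 + 7.7000i
z*z_bar = (-14.4)^2 + (-7.7)^2 = 207.36 + 59.29 = 266.65

z_bar = -14.4000 + 7.7000i, z*z_bar = 266.65


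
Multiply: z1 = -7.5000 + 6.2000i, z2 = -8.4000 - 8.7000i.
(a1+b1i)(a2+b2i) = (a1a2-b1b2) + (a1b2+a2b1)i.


Real = -7.5*(-8.4) - 6.2*(-8.7) = 63 - (-53.94) = 116.94
Imag = -7.5*(-8.7) - (8.4)*6.2 = 65.25 - (52.08) = 13.17

116.9400 + 13.1700i


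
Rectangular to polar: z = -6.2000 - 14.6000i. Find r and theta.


r = sqrt(38.44+213.16) = sqrt(251.6) = 15.8619
theta = atan2(-14.6, -6.2) = -113.0089 degrees

r = 15.8619, theta = -113.0089 degrees


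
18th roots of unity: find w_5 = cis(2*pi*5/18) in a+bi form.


Angle = 360*5/18 = 100°
a = cos(100°) = -0.1736
b = sin(100°) = 0.9848

-0.1736 + 0.9848i


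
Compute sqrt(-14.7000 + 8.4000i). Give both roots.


|z| = sqrt(216.09+70.56) = 16.9307
sqrt((|z|+a)/2) = sqrt((16.9307+(-14.7))/2) = sqrt(1.1154) = 1.0561
sqrt((|z|-a)/2) = sqrt((16.9307-(-14.7))/2) = sqrt(15.8154) = 3.9769

±(1.0561 + 3.9769i) i.e. 1.0561 + 3.9769i and -1.0561 - 3.9769i


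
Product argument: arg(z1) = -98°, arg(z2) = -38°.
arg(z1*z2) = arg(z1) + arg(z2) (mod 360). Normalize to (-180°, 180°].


arg(z1*z2) = -98° - 38° = -136°
Normalized to (-180°, 180°]: -136°

-136°


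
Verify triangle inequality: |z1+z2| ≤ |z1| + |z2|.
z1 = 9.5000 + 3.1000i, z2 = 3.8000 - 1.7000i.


|z1| = sqrt(9.5^2 + 3.1^2) = sqrt(99.86) = 9.9930
|z2| = sqrt(3.8^2 + (-1.7)^2) = sqrt(17.33) = 4.1629
z1+z2 = 13.3000 + 1.4000i
|z1+z2| = sqrt(178.85) = 13.3735
|z1|+|z2| = 9.9930 + 4.1629 = 14.1559

|z1+z2| = 13.3735 ≤ |z1|+|z2| = 14.1559 (verified)


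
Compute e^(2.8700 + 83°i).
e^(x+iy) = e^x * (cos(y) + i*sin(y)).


e^2.8700 = 17.6370
cos(83°) = 0.12187
sin(83°) = 0.99255
Real = 17.6370*0.12187 = 2.1494
Imag = 17.6370*0.99255 = 17.5056

2.1494 + 17.5056i


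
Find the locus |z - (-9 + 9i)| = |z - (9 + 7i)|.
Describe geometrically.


Equal distances means the locus is the perpendicular bisector of z1 and z2.
Midpoint = ((-9+9)/2, (9+7)/2) = (0, 8.0000)

Perpendicular bisector through (0, 8.0000)


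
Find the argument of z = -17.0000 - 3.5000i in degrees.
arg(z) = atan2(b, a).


Re = -17, Im = -3.5
arg = atan2(-3.5, -17) = -168.3664 degrees

arg(z) = -168.3664 degrees


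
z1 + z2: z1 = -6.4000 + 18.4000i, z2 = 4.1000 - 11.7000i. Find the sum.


Real: -6.4 + 4.1 = -2.3
Imag: 18.4 - 11.7 = 6.7

-2.3000 + 6.7000i


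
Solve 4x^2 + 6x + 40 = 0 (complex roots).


disc = 6^2 - 4*4*40 = 36 - 640 = -604
sqrt(|disc|) = sqrt(604) = 24.5764
Real part = -6/(2*4) = -0.7500
Imag part = 24.5764/(2*4) = 3.0721

-0.7500 ± 3.0721i


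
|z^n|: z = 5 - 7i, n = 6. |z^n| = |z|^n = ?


|z| = sqrt(25+49) = sqrt(74) = 8.6023
|z^6| = |z|^6 = (sqrt(74))^6 = 74^3 = 405224

|z^6| = 405224


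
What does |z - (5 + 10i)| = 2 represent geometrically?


|z - z0| = r is a circle with center z0 and radius r.
Center = (5, 10), radius = 2

Circle with center (5, 10) and radius 2


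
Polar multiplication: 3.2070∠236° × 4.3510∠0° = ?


r = 3.2070 * 4.3510 = 13.9537
theta = 236° + 0° = 236° = 236° (mod 360)

13.9537 cis(236°)


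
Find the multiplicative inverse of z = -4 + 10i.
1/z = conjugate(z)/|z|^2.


|z|^2 = 16+100 = 116
1/z = (-4 - 10i)/116

1/z = -0.0345 - 0.0862i


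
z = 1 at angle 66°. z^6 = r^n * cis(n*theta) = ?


r^6 = 1^6 = 1
n*theta = 6*66° = 396° = 36° (mod 360)
a = 1*cos(36°) = 0.8090
b = 1*sin(36°) = 0.5878

1 cis(36°) = 0.8090 + 0.5878i


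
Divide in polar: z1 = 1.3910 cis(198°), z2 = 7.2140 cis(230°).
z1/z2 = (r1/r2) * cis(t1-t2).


r = 1.3910 / 7.2140 = 0.1928
theta = 198° - 230° = -32° = 328° (mod 360)

0.1928 cis(328°)


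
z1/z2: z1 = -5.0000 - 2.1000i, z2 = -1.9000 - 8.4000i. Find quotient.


Conjugate of z2 = -1.9000 + 8.4000i
Numerator: (-5.0000 - 2.1000i)(-1.9000 + 8.4000i) = 27.1400 - 38.0100i
Denominator: (-1.9)^2 + (-8.4)^2 = 74.17
Result = (27.1400 - 38.0100i)/74.17

0.3659 - 0.5125i


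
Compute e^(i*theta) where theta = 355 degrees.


cos(355°) = 0.9962
sin(355°) = -0.0872

e^(i*355°) = 0.9962 - 0.0872i


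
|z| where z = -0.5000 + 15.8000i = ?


|z| = sqrt((-0.5)^2 + 15.8^2) = sqrt(0.25 + 249.64) = sqrt(249.89) = 15.8079

|z| = 15.8079


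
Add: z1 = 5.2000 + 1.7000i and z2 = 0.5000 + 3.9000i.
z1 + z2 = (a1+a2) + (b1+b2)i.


Real: 5.2 + 0.5 = 5.7
Imag: 1.7 + 3.9 = 5.6

5.7000 + 5.6000i


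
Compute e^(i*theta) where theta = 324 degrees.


cos(324°) = 0.8090
sin(324°) = -0.5878

e^(i*324°) = 0.8090 - 0.5878i


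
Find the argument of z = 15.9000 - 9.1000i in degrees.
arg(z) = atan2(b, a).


Re = 15.9, Im = -9.1
arg = atan2(-9.1, 15.9) = -29.7837 degrees

arg(z) = -29.7837 degrees


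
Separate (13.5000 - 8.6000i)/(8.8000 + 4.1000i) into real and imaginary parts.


Multiply by conjugate: (13.5000 - 8.6000i)(8.8000 - 4.1000i) / (8.8^2 + 4.1^2)
Numerator real = 13.5*8.8 - (8.6)*4.1 = 83.54
Numerator imag = -8.6*8.8 - 13.5*4.1 = -131.03
Denominator = 94.25
Re(z) = 83.54/94.25 = 0.8864
Im(z) = -131.03/94.25 = -1.3902

Re(z) = 0.8864, Im(z) = -1.3902


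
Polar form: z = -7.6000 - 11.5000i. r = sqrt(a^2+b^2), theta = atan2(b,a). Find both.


r = sqrt(57.76+132.25) = sqrt(190.01) = 13.7844
theta = atan2(-11.5, -7.6) = -123.4595 degrees

r = 13.7844, theta = -123.4595 degrees


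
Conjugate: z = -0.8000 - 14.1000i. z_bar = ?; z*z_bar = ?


z_bar = -0.8000 + 14.1000i
z*z_bar = (-0.8)^2 + (-14.1)^2 = 0.64 + 198.81 = 199.45

z_bar = -0.8000 + 14.1000i, z*z_bar = 199.45


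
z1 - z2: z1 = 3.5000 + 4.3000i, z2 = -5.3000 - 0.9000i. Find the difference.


Real: 3.5 + 5.3 = 8.8
Imag: 4.3 + 0.9 = 5.2

8.8000 + 5.2000i


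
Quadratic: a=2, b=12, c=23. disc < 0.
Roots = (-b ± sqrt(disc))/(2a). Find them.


disc = 12^2 - 4*2*23 = 144 - 184 = -40
sqrt(|disc|) = sqrt(40) = 6.3246
Real part = -12/(2*2) = -3.0000
Imag part = 6.3246/(2*2) = 1.5811

-3.0000 ± 1.5811i


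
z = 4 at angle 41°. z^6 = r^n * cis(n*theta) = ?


r^6 = 4^6 = 4096
n*theta = 6*41° = 246° = 246° (mod 360)
a = 4096*cos(246°) = -1665.9933
b = 4096*sin(246°) = -3741.8822

4096 cis(246°) = -1665.9933 - 3741.8822i


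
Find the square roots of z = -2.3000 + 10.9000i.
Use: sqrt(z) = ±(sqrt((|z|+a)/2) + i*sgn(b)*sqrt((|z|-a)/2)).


|z| = sqrt(5.29+118.81) = 11.1400
sqrt((|z|+a)/2) = sqrt((11.1400+(-2.3))/2) = sqrt(4.4200) = 2.1024
sqrt((|z|-a)/2) = sqrt((11.1400-(-2.3))/2) = sqrt(6.7200) = 2.5923

±(2.1024 + 2.5923i) i.e. 2.1024 + 2.5923i and -2.1024 - 2.5923i


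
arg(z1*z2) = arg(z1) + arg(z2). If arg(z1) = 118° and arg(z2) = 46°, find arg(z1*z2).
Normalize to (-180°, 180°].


arg(z1*z2) = 118° + 46° = 164°
Normalized to (-180°, 180°]: 164°

164°


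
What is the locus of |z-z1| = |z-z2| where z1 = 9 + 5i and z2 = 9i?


Equal distances means the locus is the perpendicular bisector of z1 and z2.
Midpoint = ((9+0)/2, (5+9)/2) = (4.5000, 7.0000)

Perpendicular bisector through (4.5000, 7.0000)


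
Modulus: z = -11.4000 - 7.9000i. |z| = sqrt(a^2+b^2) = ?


|z| = sqrt((-11.4)^2 + (-7.9)^2) = sqrt(129.96 + 62.41) = sqrt(192.37) = 13.8698

|z| = 13.8698


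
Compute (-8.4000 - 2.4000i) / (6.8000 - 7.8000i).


Conjugate of z2 = 6.8000 + 7.8000i
Numerator: (-8.4000 - 2.4000i)(6.8000 + 7.8000i) = -38.4000 - 81.8400i
Denominator: 6.8^2 + (-7.8)^2 = 107.08
Result = (-38.4000 - 81.8400i)/107.08

-0.3586 - 0.7643i


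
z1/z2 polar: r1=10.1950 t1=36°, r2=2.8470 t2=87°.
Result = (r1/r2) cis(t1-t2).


r = 10.1950 / 2.8470 = 3.5810
theta = 36° - 87° = -51° = 309° (mod 360)

3.5810 cis(309°)


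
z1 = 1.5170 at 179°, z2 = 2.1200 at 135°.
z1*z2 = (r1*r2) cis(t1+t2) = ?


r = 1.5170 * 2.1200 = 3.2160
theta = 179° + 135° = 314° = 314° (mod 360)

3.2160 cis(314°)


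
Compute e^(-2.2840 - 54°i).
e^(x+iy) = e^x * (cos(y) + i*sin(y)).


e^-2.2840 = 0.1019
cos(-54°) = 0.5878
sin(-54°) = -0.809
Real = 0.1019*0.5878 = 0.0599
Imag = 0.1019*(-0.809) = -0.0824

0.0599 - 0.0824i


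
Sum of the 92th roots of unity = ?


The sum of all 92th roots of unity is 0.
Geometric series: (1 - w^92)/(1 - w) = (1-1)/(1-w) = 0 since w^92 = 1, w ≠ 1.
Alternatively: coefficient of z^91 in z^92 - 1 is 0.

0


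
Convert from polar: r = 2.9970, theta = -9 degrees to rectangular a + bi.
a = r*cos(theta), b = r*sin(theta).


a = 2.9970*cos(-9°) = 2.9970*0.9877 = 2.9601
b = 2.9970*sin(-9°) = 2.9970*(-0.15643) = -0.4688

2.9601 - 0.4688i


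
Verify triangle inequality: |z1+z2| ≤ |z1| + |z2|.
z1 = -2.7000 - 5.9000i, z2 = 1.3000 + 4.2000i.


|z1| = sqrt((-2.7)^2 + (-5.9)^2) = sqrt(42.1) = 6.4885
|z2| = sqrt(1.3^2 + 4.2^2) = sqrt(19.33) = 4.3966
z1+z2 = -1.4000 - 1.7000i
|z1+z2| = sqrt(4.85) = 2.2023
|z1|+|z2| = 6.4885 + 4.3966 = 10.8851

|z1+z2| = 2.2023 ≤ |z1|+|z2| = 10.8851 (verified)


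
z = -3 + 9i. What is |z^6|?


|z| = sqrt(9+81) = sqrt(90) = 9.4868
|z^6| = |z|^6 = (sqrt(90))^6 = 90^3 = 729000

|z^6| = 729000


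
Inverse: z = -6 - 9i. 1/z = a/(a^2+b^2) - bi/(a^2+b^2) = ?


|z|^2 = 36+81 = 117
1/z = (-6 + 9i)/117

1/z = -0.0513 + 0.0769i


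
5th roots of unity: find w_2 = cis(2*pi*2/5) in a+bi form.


Angle = 360*2/5 = 144°
a = cos(144°) = -0.8090
b = sin(144°) = 0.5878

-0.8090 + 0.5878i


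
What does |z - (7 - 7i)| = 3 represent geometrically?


|z - z0| = r is a circle with center z0 and radius r.
Center = (7, -7), radius = 3

Circle with center (7, -7) and radius 3


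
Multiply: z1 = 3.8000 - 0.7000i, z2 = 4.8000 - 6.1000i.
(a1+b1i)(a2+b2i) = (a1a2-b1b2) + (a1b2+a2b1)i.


Real = 3.8*4.8 - (-0.7)*(-6.1) = 18.24 - 4.27 = 13.97
Imag = 3.8*(-6.1) + 4.8*(-0.7) = -23.18 - (3.36) = -26.54

13.9700 - 26.5400i


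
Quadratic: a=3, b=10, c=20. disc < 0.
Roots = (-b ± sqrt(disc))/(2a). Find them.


disc = 10^2 - 4*3*20 = 100 - 240 = -140
sqrt(|disc|) = sqrt(140) = 11.8322
Real part = -10/(2*3) = -1.6667
Imag part = 11.8322/(2*3) = 1.9720

-1.6667 ± 1.9720i


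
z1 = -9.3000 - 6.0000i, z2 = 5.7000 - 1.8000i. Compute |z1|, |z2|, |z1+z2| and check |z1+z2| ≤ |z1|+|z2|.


|z1| = sqrt((-9.3)^2 + (-6)^2) = sqrt(122.49) = 11.0675
|z2| = sqrt(5.7^2 + (-1.8)^2) = sqrt(35.73) = 5.9775
z1+z2 = -3.6000 - 7.8000i
|z1+z2| = sqrt(73.8) = 8.5907
|z1|+|z2| = 11.0675 + 5.9775 = 17.0450

|z1+z2| = 8.5907 ≤ |z1|+|z2| = 17.0450 (verified)


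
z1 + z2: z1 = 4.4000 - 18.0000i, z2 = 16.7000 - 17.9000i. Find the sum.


Real: 4.4 + 16.7 = 21.1
Imag: -18 - 17.9 = -35.9

21.1000 - 35.9000i
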